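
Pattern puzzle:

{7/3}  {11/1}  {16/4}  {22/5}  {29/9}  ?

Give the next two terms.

First slot: 7, 11, 16, 22, 29 → 37 → 46 (differences are 4, 5, 6, … (increasing by 1 each time)).
Second slot — each term is the sum of the two before it: 3, 1, 4, 5, 9 → 14 → 23.
Putting the parts together: {37/14} and then {46/23}.

{37/14}, {46/23}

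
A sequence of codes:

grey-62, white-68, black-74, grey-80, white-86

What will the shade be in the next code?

For the shade, repeats grey → white → black: grey, white, black, grey, white → black.

black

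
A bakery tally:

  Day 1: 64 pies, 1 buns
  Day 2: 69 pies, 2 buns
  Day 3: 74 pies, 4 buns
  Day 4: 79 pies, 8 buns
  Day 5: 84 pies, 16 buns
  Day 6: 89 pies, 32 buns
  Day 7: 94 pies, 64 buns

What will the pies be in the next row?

99

For the pies, +5 each step: 64, 69, 74, 79, 84, 89, 94 → 99.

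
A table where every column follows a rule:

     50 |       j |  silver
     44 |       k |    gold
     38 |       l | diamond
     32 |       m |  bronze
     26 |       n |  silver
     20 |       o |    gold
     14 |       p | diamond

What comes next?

8  q  bronze

First component goes 50, 44, 38, 32, 26, 20, 14 → 8 (−6 each step).
Letter: j, k, l, m, n, o, p → q (letters move forward 1 place in the alphabet).
Rank: repeats silver → gold → diamond → bronze, so silver, gold, diamond, bronze, silver, gold, diamond → bronze.
Combining the parts gives 8  q  bronze.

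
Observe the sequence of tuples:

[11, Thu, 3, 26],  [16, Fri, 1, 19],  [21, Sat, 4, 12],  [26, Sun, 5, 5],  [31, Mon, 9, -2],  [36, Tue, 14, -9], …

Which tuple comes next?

First part — +5 each step: 11, 16, 21, 26, 31, 36 → 41.
Day — runs through the weekdays Mon→Sun: Thu, Fri, Sat, Sun, Mon, Tue → Wed.
Third part: each term is the sum of the two before it; 3, 1, 4, 5, 9, 14 → 23.
Fourth part: −7 each step, so 26, 19, 12, 5, -2, -9 → -16.
So the next tuple is [41, Wed, 23, -16].

[41, Wed, 23, -16]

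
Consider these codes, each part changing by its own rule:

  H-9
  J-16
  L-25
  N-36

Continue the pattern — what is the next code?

For the letter, letters move forward 2 places in the alphabet: H, J, L, N → P.
Second component — perfect squares: 3², 4², 5², …: 9, 16, 25, 36 → 49.
Putting it together: P-49.

P-49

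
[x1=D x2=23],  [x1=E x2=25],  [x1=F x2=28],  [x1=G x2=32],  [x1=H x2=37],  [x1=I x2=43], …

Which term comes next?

For the x1, letters move forward 1 place in the alphabet: D, E, F, G, H, I → J.
X2: differences are 2, 3, 4, … (increasing by 1 each time); 23, 25, 28, 32, 37, 43 → 50.
Combining the parts gives [x1=J x2=50].

[x1=J x2=50]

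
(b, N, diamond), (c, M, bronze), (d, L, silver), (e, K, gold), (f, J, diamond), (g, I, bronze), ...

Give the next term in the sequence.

First letter — letters move forward 1 place in the alphabet: b, c, d, e, f, g → h.
Second letter: letters move back 1 place in the alphabet, so N, M, L, K, J, I → H.
Rank: repeats diamond → bronze → silver → gold; diamond, bronze, silver, gold, diamond, bronze → silver.
Putting it together: (h, H, silver).

(h, H, silver)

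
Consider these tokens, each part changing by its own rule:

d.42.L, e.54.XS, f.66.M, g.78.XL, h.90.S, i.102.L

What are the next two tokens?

Letter: letters move forward 1 place in the alphabet, so d, e, f, g, h, i → j → k.
Second component goes 42, 54, 66, 78, 90, 102 → 114 → 126 (+12 each step).
Size — repeats L → XS → M → XL → S: L, XS, M, XL, S, L → XS → M.
So the next two tokens are j.114.XS and k.126.M.

j.114.XS then k.126.M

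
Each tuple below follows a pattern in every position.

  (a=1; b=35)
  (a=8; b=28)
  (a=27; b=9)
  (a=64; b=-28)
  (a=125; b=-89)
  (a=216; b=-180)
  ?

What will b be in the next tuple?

A: perfect cubes: 1³, 2³, 3³, …; 1, 8, 27, 64, 125, 216 → 343.
B: together with the a always sums to 36; 35, 28, 9, -28, -89, -180 → -307.

-307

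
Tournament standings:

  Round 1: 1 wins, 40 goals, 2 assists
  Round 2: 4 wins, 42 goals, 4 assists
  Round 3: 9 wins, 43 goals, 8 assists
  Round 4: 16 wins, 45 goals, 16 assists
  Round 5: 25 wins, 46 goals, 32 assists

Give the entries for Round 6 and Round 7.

Wins goes 1, 4, 9, 16, 25 → 36 → 49 (perfect squares: 1², 2², 3², …).
Goals — alternating steps +2, +1, +2, +1, …: 40, 42, 43, 45, 46 → 48 → 49.
Assists: ×2 each step; 2, 4, 8, 16, 32 → 64 → 128.
So the next two lines are 36 wins, 48 goals, 64 assists and 49 wins, 49 goals, 128 assists.

36 wins, 48 goals, 64 assists; 49 wins, 49 goals, 128 assists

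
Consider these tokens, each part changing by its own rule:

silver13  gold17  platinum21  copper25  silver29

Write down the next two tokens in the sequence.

gold33 then platinum37

Metal: repeats silver → gold → platinum → copper, so silver, gold, platinum, copper, silver → gold → platinum.
For the second component, +4 each step: 13, 17, 21, 25, 29 → 33 → 37.
So the next two tokens are gold33 and platinum37.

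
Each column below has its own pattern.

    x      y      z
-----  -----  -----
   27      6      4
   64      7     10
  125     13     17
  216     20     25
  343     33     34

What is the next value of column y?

Column x — perfect cubes: 3³, 4³, 5³, …: 27, 64, 125, 216, 343 → 512.
Column y: 6, 7, 13, 20, 33 → 53 (each term is the sum of the two before it).
Column z: differences are 6, 7, 8, … (increasing by 1 each time); 4, 10, 17, 25, 34 → 44.

53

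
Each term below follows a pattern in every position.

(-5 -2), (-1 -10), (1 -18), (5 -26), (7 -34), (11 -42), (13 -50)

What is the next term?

(17 -58)

First component: alternating steps +4, +2, +4, +2, …; -5, -1, 1, 5, 7, 11, 13 → 17.
Second component: −8 each step; -2, -10, -18, -26, -34, -42, -50 → -58.
So the next term is (17 -58).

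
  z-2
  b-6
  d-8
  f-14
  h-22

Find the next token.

Letter — letters move forward 2 places in the alphabet, wrapping Z→A: z, b, d, f, h → j.
Second component — each term is the sum of the two before it: 2, 6, 8, 14, 22 → 36.
Putting it together: j-36.

j-36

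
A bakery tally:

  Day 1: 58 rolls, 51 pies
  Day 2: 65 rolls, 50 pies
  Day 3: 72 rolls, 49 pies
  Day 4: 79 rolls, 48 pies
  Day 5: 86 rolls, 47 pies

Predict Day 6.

Rolls goes 58, 65, 72, 79, 86 → 93 (+7 each step).
Pies — −1 each step: 51, 50, 49, 48, 47 → 46.
Putting it together: 93 rolls, 46 pies.

93 rolls, 46 pies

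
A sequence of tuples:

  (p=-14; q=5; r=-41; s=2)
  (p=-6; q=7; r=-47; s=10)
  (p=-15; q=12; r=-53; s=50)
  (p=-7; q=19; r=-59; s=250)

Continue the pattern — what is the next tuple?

(p=-16; q=31; r=-65; s=1250)

P: alternating steps +8, −9, +8, −9, …; -14, -6, -15, -7 → -16.
Q: 5, 7, 12, 19 → 31 (each term is the sum of the two before it).
R — −6 each step: -41, -47, -53, -59 → -65.
S — ×5 each step: 2, 10, 50, 250 → 1250.
Putting it together: (p=-16; q=31; r=-65; s=1250).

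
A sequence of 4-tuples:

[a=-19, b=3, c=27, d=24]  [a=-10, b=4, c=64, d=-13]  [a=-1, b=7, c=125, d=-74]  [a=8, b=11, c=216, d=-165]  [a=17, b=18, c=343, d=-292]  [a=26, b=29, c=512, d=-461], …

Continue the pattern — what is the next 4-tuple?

A goes -19, -10, -1, 8, 17, 26 → 35 (+9 each step).
B: each term is the sum of the two before it, so 3, 4, 7, 11, 18, 29 → 47.
C: 27, 64, 125, 216, 343, 512 → 729 (perfect cubes: 3³, 4³, 5³, …).
D: together with the c always sums to 51; 24, -13, -74, -165, -292, -461 → -678.
So the next 4-tuple is [a=35, b=47, c=729, d=-678].

[a=35, b=47, c=729, d=-678]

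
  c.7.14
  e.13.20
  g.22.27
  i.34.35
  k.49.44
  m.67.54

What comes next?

Letter: c, e, g, i, k, m → o (letters move forward 2 places in the alphabet).
Second component: differences are 6, 9, 12, … (increasing by 3 each time); 7, 13, 22, 34, 49, 67 → 88.
Third component — differences are 6, 7, 8, … (increasing by 1 each time): 14, 20, 27, 35, 44, 54 → 65.
So the next token is o.88.65.

o.88.65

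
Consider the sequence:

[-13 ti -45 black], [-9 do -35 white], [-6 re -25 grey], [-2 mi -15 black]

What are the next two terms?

[1 fa -5 white], [5 sol 5 grey]

First slot goes -13, -9, -6, -2 → 1 → 5 (alternating steps +4, +3, +4, +3, …).
Note: ti, do, re, mi → fa → sol (runs through the solfège scale do→ti).
Third slot goes -45, -35, -25, -15 → -5 → 5 (+10 each step).
Shade — repeats black → white → grey: black, white, grey, black → white → grey.
So the next two terms are [1 fa -5 white] and [5 sol 5 grey].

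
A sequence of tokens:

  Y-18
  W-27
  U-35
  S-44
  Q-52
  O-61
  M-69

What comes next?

Letter: letters move back 2 places in the alphabet; Y, W, U, S, Q, O, M → K.
Second component goes 18, 27, 35, 44, 52, 61, 69 → 78 (alternating steps +9, +8, +9, +8, …).
So the next token is K-78.

K-78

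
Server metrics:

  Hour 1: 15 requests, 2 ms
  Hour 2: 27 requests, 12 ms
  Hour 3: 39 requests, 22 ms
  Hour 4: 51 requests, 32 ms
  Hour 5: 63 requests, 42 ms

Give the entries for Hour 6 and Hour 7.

Requests: +12 each step; 15, 27, 39, 51, 63 → 75 → 87.
Ms goes 2, 12, 22, 32, 42 → 52 → 62 (+10 each step).
Putting the parts together: 75 requests, 52 ms and then 87 requests, 62 ms.

75 requests, 52 ms; 87 requests, 62 ms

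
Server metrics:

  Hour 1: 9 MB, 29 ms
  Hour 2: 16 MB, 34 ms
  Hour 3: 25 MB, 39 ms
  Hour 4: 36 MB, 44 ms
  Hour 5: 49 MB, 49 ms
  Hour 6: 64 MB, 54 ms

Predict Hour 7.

81 MB, 59 ms

MB: perfect squares: 3², 4², 5², …; 9, 16, 25, 36, 49, 64 → 81.
Ms: +5 each step; 29, 34, 39, 44, 49, 54 → 59.
Combining the parts gives 81 MB, 59 ms.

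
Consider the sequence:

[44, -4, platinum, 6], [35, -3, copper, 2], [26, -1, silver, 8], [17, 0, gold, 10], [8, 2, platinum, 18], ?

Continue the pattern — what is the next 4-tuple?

[-1, 3, copper, 28]

For the first component, −9 each step: 44, 35, 26, 17, 8 → -1.
Second component: alternating steps +1, +2, +1, +2, …; -4, -3, -1, 0, 2 → 3.
For the metal, repeats platinum → copper → silver → gold: platinum, copper, silver, gold, platinum → copper.
For the fourth component, each term is the sum of the two before it: 6, 2, 8, 10, 18 → 28.
Combining the parts gives [-1, 3, copper, 28].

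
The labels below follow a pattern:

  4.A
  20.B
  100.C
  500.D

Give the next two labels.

2500.E then 12500.F

First component: ×5 each step, so 4, 20, 100, 500 → 2500 → 12500.
Letter: letters move forward 1 place in the alphabet; A, B, C, D → E → F.
So the next two labels are 2500.E and 12500.F.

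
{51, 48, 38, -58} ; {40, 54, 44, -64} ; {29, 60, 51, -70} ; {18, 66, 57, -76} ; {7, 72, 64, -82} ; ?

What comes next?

First coordinate: −11 each step; 51, 40, 29, 18, 7 → -4.
Second coordinate: +6 each step; 48, 54, 60, 66, 72 → 78.
Third coordinate: alternating steps +6, +7, +6, +7, …, so 38, 44, 51, 57, 64 → 70.
For the fourth coordinate, −6 each step: -58, -64, -70, -76, -82 → -88.
So the next element is {-4, 78, 70, -88}.

{-4, 78, 70, -88}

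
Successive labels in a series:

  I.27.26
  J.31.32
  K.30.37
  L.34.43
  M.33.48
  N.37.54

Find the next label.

O.36.59

Letter: letters move forward 1 place in the alphabet; I, J, K, L, M, N → O.
For the second component, alternating steps +4, −1, +4, −1, …: 27, 31, 30, 34, 33, 37 → 36.
Third component: 26, 32, 37, 43, 48, 54 → 59 (alternating steps +6, +5, +6, +5, …).
Putting it together: O.36.59.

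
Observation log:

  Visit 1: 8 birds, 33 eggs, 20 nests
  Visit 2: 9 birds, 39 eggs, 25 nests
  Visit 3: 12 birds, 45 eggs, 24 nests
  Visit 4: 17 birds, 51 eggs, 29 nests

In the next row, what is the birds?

Birds: differences are 1, 3, 5, … (increasing by 2 each time); 8, 9, 12, 17 → 24.
Eggs: 33, 39, 45, 51 → 57 (+6 each step).
Nests goes 20, 25, 24, 29 → 28 (alternating steps +5, −1, +5, −1, …).

24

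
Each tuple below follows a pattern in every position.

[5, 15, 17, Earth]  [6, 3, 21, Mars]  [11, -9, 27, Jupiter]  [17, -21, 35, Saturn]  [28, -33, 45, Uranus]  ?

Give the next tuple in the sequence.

[45, -45, 57, Neptune]

First slot goes 5, 6, 11, 17, 28 → 45 (each term is the sum of the two before it).
Second slot: −12 each step, so 15, 3, -9, -21, -33 → -45.
Third slot: 17, 21, 27, 35, 45 → 57 (differences are 4, 6, 8, … (increasing by 2 each time)).
Planet — runs through the planets Mercury→Neptune: Earth, Mars, Jupiter, Saturn, Uranus → Neptune.
So the next tuple is [45, -45, 57, Neptune].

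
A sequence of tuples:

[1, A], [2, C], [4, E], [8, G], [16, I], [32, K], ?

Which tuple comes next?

[64, M]

First component — ×2 each step: 1, 2, 4, 8, 16, 32 → 64.
For the letter, letters move forward 2 places in the alphabet: A, C, E, G, I, K → M.
Putting it together: [64, M].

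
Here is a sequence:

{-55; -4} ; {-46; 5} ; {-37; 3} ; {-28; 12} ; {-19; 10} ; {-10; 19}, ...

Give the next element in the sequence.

First component goes -55, -46, -37, -28, -19, -10 → -1 (+9 each step).
Second component: alternating steps +9, −2, +9, −2, …, so -4, 5, 3, 12, 10, 19 → 17.
Combining the parts gives {-1; 17}.

{-1; 17}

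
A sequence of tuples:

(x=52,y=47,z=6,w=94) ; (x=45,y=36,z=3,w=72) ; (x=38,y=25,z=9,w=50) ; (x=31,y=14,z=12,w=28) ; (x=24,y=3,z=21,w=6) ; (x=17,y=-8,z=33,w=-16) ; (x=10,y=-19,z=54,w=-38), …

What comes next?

(x=3,y=-30,z=87,w=-60)

For the x, −7 each step: 52, 45, 38, 31, 24, 17, 10 → 3.
Y — −11 each step: 47, 36, 25, 14, 3, -8, -19 → -30.
Z: each term is the sum of the two before it, so 6, 3, 9, 12, 21, 33, 54 → 87.
W: always 2 × the y; 94, 72, 50, 28, 6, -16, -38 → -60.
Combining the parts gives (x=3,y=-30,z=87,w=-60).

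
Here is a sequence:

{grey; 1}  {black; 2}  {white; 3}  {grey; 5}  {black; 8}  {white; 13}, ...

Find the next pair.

Shade — repeats grey → black → white: grey, black, white, grey, black, white → grey.
For the second component, each term is the sum of the two before it: 1, 2, 3, 5, 8, 13 → 21.
So the next pair is {grey; 21}.

{grey; 21}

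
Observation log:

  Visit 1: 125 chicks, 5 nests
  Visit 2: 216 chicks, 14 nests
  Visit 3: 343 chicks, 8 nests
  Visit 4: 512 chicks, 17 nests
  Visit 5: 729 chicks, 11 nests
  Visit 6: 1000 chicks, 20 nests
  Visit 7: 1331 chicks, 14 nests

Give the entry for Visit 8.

Chicks: 125, 216, 343, 512, 729, 1000, 1331 → 1728 (perfect cubes: 5³, 6³, 7³, …).
Nests: alternating steps +9, −6, +9, −6, …; 5, 14, 8, 17, 11, 20, 14 → 23.
Combining the parts gives 1728 chicks, 23 nests.

1728 chicks, 23 nests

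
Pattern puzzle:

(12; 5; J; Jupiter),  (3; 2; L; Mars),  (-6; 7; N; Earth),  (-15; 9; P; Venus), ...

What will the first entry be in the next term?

-24

First entry: −9 each step; 12, 3, -6, -15 → -24.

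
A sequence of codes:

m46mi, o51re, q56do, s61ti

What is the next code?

For the letter, letters move forward 2 places in the alphabet: m, o, q, s → u.
Second component — +5 each step: 46, 51, 56, 61 → 66.
Note goes mi, re, do, ti → la (runs backward through the solfège scale do→ti).
Putting it together: u66la.

u66la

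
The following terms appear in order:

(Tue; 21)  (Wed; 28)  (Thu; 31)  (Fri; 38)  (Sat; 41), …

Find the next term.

Day: Tue, Wed, Thu, Fri, Sat → Sun (runs through the weekdays Mon→Sun).
Second entry — alternating steps +7, +3, +7, +3, …: 21, 28, 31, 38, 41 → 48.
Putting it together: (Sun; 48).

(Sun; 48)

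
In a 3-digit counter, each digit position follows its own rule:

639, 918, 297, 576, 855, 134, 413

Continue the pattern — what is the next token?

First digit: +3 each step, mod 10, so 6, 9, 2, 5, 8, 1, 4 → 7.
Second digit: −2 each step, mod 10, so 3, 1, 9, 7, 5, 3, 1 → 9.
Third digit: −1 each step, mod 10; 9, 8, 7, 6, 5, 4, 3 → 2.
So the next token is 792.

792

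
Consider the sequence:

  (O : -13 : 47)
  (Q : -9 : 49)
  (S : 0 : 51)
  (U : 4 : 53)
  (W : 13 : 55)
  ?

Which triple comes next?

(Y : 17 : 57)

Letter: letters move forward 2 places in the alphabet; O, Q, S, U, W → Y.
Second part: alternating steps +4, +9, +4, +9, …, so -13, -9, 0, 4, 13 → 17.
Third part: +2 each step; 47, 49, 51, 53, 55 → 57.
Putting it together: (Y : 17 : 57).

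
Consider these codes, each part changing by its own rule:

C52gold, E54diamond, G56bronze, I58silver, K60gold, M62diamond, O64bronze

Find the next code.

Q66silver

Letter: letters move forward 2 places in the alphabet; C, E, G, I, K, M, O → Q.
Second component goes 52, 54, 56, 58, 60, 62, 64 → 66 (+2 each step).
Rank goes gold, diamond, bronze, silver, gold, diamond, bronze → silver (repeats gold → diamond → bronze → silver).
So the next code is Q66silver.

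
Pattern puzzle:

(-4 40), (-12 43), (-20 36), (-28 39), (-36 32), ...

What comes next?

(-44 35)

For the first component, −8 each step: -4, -12, -20, -28, -36 → -44.
Second component — alternating steps +3, −7, +3, −7, …: 40, 43, 36, 39, 32 → 35.
Putting it together: (-44 35).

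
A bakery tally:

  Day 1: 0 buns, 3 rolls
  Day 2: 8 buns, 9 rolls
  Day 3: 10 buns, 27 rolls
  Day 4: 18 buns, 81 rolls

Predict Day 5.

Buns: alternating steps +8, +2, +8, +2, …; 0, 8, 10, 18 → 20.
Rolls: 3, 9, 27, 81 → 243 (×3 each step).
Putting it together: 20 buns, 243 rolls.

20 buns, 243 rolls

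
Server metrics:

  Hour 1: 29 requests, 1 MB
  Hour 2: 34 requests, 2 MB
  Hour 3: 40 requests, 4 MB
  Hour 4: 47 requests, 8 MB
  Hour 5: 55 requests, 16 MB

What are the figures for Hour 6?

64 requests, 32 MB

Requests: 29, 34, 40, 47, 55 → 64 (differences are 5, 6, 7, … (increasing by 1 each time)).
MB: ×2 each step; 1, 2, 4, 8, 16 → 32.
Combining the parts gives 64 requests, 32 MB.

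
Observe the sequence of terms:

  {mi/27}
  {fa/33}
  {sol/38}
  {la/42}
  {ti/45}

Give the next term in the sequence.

{do/47}

For the note, runs through the solfège scale do→ti: mi, fa, sol, la, ti → do.
Second part: 27, 33, 38, 42, 45 → 47 (differences are 6, 5, 4, … (decreasing by 1 each time)).
Putting it together: {do/47}.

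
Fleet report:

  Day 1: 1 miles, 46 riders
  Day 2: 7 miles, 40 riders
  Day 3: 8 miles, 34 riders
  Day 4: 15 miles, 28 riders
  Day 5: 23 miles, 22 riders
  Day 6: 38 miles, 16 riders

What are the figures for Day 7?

61 miles, 10 riders

Miles: each term is the sum of the two before it, so 1, 7, 8, 15, 23, 38 → 61.
Riders goes 46, 40, 34, 28, 22, 16 → 10 (−6 each step).
So the next record is 61 miles, 10 riders.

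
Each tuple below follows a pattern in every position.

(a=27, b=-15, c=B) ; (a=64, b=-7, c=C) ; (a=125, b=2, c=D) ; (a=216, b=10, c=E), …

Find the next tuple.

(a=343, b=19, c=F)

A — perfect cubes: 3³, 4³, 5³, …: 27, 64, 125, 216 → 343.
For the b, alternating steps +8, +9, +8, +9, …: -15, -7, 2, 10 → 19.
C: B, C, D, E → F (letters move forward 1 place in the alphabet).
So the next tuple is (a=343, b=19, c=F).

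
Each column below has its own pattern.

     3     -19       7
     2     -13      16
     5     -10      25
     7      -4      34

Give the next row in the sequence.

First component goes 3, 2, 5, 7 → 12 (each term is the sum of the two before it).
Second component: alternating steps +6, +3, +6, +3, …, so -19, -13, -10, -4 → -1.
Third component — +9 each step: 7, 16, 25, 34 → 43.
Combining the parts gives 12  -1  43.

12  -1  43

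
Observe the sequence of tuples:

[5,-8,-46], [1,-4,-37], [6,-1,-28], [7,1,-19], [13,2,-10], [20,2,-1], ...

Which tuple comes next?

First coordinate — each term is the sum of the two before it: 5, 1, 6, 7, 13, 20 → 33.
For the second coordinate, differences are 4, 3, 2, … (decreasing by 1 each time): -8, -4, -1, 1, 2, 2 → 1.
Third coordinate: -46, -37, -28, -19, -10, -1 → 8 (+9 each step).
Putting it together: [33,1,8].

[33,1,8]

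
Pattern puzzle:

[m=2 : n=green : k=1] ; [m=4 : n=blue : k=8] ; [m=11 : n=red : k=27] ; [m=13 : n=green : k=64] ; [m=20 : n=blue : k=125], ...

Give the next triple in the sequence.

[m=22 : n=red : k=216]

M goes 2, 4, 11, 13, 20 → 22 (alternating steps +2, +7, +2, +7, …).
N — repeats green → blue → red: green, blue, red, green, blue → red.
K — perfect cubes: 1³, 2³, 3³, …: 1, 8, 27, 64, 125 → 216.
Putting it together: [m=22 : n=red : k=216].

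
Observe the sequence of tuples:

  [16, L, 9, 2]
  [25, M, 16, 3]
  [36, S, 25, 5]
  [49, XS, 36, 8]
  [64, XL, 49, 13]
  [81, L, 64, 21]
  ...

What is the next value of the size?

M

Size: repeats L → M → S → XS → XL, so L, M, S, XS, XL, L → M.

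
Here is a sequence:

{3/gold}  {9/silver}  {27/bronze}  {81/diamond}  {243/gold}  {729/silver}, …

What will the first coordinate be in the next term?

First coordinate: ×3 each step; 3, 9, 27, 81, 243, 729 → 2187.

2187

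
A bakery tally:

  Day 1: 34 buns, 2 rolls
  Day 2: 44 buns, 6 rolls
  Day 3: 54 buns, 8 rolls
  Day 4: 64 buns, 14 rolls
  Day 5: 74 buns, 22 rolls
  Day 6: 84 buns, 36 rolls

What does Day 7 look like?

94 buns, 58 rolls

Buns goes 34, 44, 54, 64, 74, 84 → 94 (+10 each step).
Rolls: each term is the sum of the two before it, so 2, 6, 8, 14, 22, 36 → 58.
Putting it together: 94 buns, 58 rolls.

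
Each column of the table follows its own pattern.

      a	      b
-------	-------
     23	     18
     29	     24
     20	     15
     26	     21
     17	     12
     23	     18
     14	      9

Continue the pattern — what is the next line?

Column a goes 23, 29, 20, 26, 17, 23, 14 → 20 (alternating steps +6, −9, +6, −9, …).
Column b: 18, 24, 15, 21, 12, 18, 9 → 15 (always 5 less than the column a).
Putting it together: 20  15.

20  15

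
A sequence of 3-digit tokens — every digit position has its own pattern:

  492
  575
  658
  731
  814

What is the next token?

First digit: 4, 5, 6, 7, 8 → 9 (+1 each step, mod 10).
Second digit: −2 each step, mod 10, so 9, 7, 5, 3, 1 → 9.
Third digit: +3 each step, mod 10; 2, 5, 8, 1, 4 → 7.
So the next token is 997.

997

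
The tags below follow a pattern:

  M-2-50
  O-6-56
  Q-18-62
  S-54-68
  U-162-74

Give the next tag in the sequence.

W-486-80

Letter goes M, O, Q, S, U → W (letters move forward 2 places in the alphabet).
Second component goes 2, 6, 18, 54, 162 → 486 (×3 each step).
Third component — +6 each step: 50, 56, 62, 68, 74 → 80.
So the next tag is W-486-80.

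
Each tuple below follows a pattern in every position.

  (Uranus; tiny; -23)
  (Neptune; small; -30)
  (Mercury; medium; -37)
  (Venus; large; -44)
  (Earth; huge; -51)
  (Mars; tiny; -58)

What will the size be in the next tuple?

Size: repeats tiny → small → medium → large → huge, so tiny, small, medium, large, huge, tiny → small.

small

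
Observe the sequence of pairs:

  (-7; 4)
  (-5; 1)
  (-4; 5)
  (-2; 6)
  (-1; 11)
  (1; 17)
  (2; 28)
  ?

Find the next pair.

(4; 45)

First entry — alternating steps +2, +1, +2, +1, …: -7, -5, -4, -2, -1, 1, 2 → 4.
Second entry goes 4, 1, 5, 6, 11, 17, 28 → 45 (each term is the sum of the two before it).
Putting it together: (4; 45).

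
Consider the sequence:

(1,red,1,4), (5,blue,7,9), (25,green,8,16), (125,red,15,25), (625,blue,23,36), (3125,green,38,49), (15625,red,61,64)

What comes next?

First component — ×5 each step: 1, 5, 25, 125, 625, 3125, 15625 → 78125.
Colour: repeats red → blue → green; red, blue, green, red, blue, green, red → blue.
Third component: each term is the sum of the two before it, so 1, 7, 8, 15, 23, 38, 61 → 99.
Fourth component — perfect squares: 2², 3², 4², …: 4, 9, 16, 25, 36, 49, 64 → 81.
So the next term is (78125,blue,99,81).

(78125,blue,99,81)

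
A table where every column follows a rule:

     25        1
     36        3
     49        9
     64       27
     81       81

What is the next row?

First component: 25, 36, 49, 64, 81 → 100 (perfect squares: 5², 6², 7², …).
Second component: ×3 each step, so 1, 3, 9, 27, 81 → 243.
Putting it together: 100  243.

100  243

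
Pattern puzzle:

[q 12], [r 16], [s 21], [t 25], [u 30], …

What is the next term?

[v 34]

Letter — letters move forward 1 place in the alphabet: q, r, s, t, u → v.
Second component: alternating steps +4, +5, +4, +5, …, so 12, 16, 21, 25, 30 → 34.
Combining the parts gives [v 34].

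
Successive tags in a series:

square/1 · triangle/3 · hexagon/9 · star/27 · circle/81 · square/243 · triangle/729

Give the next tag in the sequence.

hexagon/2187

Shape: square, triangle, hexagon, star, circle, square, triangle → hexagon (repeats square → triangle → hexagon → star → circle).
Second component: ×3 each step, so 1, 3, 9, 27, 81, 243, 729 → 2187.
Combining the parts gives hexagon/2187.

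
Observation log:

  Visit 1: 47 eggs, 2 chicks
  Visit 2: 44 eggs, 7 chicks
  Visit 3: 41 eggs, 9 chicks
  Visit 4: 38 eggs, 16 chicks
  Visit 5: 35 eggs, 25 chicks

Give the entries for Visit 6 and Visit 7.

Eggs: −3 each step; 47, 44, 41, 38, 35 → 32 → 29.
Chicks — each term is the sum of the two before it: 2, 7, 9, 16, 25 → 41 → 66.
Putting the parts together: 32 eggs, 41 chicks and then 29 eggs, 66 chicks.

32 eggs, 41 chicks; 29 eggs, 66 chicks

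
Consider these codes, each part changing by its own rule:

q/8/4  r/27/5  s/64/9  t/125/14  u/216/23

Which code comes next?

v/343/37

Letter goes q, r, s, t, u → v (letters move forward 1 place in the alphabet).
Second component: perfect cubes: 2³, 3³, 4³, …, so 8, 27, 64, 125, 216 → 343.
Third component goes 4, 5, 9, 14, 23 → 37 (each term is the sum of the two before it).
Combining the parts gives v/343/37.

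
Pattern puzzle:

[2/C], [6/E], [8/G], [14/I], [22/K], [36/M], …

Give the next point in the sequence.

First part — each term is the sum of the two before it: 2, 6, 8, 14, 22, 36 → 58.
Letter goes C, E, G, I, K, M → O (letters move forward 2 places in the alphabet).
Combining the parts gives [58/O].

[58/O]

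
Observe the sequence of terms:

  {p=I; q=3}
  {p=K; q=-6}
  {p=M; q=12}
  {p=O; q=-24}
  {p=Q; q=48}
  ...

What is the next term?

P: I, K, M, O, Q → S (letters move forward 2 places in the alphabet).
Q: ×(-2) each step; 3, -6, 12, -24, 48 → -96.
Putting it together: {p=S; q=-96}.

{p=S; q=-96}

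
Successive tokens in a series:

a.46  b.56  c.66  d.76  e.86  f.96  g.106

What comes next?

Letter: a, b, c, d, e, f, g → h (letters move forward 1 place in the alphabet).
For the second component, +10 each step: 46, 56, 66, 76, 86, 96, 106 → 116.
So the next token is h.116.

h.116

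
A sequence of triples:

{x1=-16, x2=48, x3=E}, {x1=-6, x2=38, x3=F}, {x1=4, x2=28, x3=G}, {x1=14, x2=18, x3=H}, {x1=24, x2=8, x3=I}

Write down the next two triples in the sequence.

{x1=34, x2=-2, x3=J}, {x1=44, x2=-12, x3=K}

X1: +10 each step; -16, -6, 4, 14, 24 → 34 → 44.
X2: 48, 38, 28, 18, 8 → -2 → -12 (−10 each step).
For the x3, letters move forward 1 place in the alphabet: E, F, G, H, I → J → K.
Putting the parts together: {x1=34, x2=-2, x3=J} and then {x1=44, x2=-12, x3=K}.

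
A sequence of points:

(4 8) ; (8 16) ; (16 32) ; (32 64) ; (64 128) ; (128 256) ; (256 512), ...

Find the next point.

(512 1024)

First entry goes 4, 8, 16, 32, 64, 128, 256 → 512 (×2 each step).
Second entry: always 2 × the first entry; 8, 16, 32, 64, 128, 256, 512 → 1024.
So the next point is (512 1024).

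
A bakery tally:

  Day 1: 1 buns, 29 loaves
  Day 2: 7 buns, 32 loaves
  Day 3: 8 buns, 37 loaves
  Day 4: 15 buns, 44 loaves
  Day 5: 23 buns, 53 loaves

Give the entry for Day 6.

Buns — each term is the sum of the two before it: 1, 7, 8, 15, 23 → 38.
Loaves: differences are 3, 5, 7, … (increasing by 2 each time); 29, 32, 37, 44, 53 → 64.
Combining the parts gives 38 buns, 64 loaves.

38 buns, 64 loaves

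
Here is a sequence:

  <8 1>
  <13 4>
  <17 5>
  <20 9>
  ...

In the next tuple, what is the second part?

First part: differences are 5, 4, 3, … (decreasing by 1 each time), so 8, 13, 17, 20 → 22.
Second part: each term is the sum of the two before it, so 1, 4, 5, 9 → 14.

14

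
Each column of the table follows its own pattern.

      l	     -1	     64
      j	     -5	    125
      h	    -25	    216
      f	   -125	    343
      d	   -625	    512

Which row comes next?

Letter goes l, j, h, f, d → b (letters move back 2 places in the alphabet).
Second component — ×5 each step: -1, -5, -25, -125, -625 → -3125.
Third component: perfect cubes: 4³, 5³, 6³, …; 64, 125, 216, 343, 512 → 729.
Combining the parts gives b  -3125  729.

b  -3125  729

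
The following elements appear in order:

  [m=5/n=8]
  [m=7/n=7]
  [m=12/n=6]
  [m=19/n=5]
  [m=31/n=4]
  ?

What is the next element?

M: each term is the sum of the two before it, so 5, 7, 12, 19, 31 → 50.
N: −1 each step, so 8, 7, 6, 5, 4 → 3.
So the next element is [m=50/n=3].

[m=50/n=3]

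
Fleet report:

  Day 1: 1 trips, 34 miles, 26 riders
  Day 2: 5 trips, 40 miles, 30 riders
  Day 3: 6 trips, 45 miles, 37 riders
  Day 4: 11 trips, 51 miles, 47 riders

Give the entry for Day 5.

Trips: each term is the sum of the two before it; 1, 5, 6, 11 → 17.
Miles goes 34, 40, 45, 51 → 56 (alternating steps +6, +5, +6, +5, …).
Riders: differences are 4, 7, 10, … (increasing by 3 each time); 26, 30, 37, 47 → 60.
Combining the parts gives 17 trips, 56 miles, 60 riders.

17 trips, 56 miles, 60 riders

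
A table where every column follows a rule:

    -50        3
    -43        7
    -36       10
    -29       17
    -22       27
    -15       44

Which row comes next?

First component goes -50, -43, -36, -29, -22, -15 → -8 (+7 each step).
Second component: 3, 7, 10, 17, 27, 44 → 71 (each term is the sum of the two before it).
Putting it together: -8  71.

-8  71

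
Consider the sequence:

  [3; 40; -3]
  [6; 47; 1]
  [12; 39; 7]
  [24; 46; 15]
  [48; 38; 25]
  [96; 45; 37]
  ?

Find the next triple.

[192; 37; 51]

First coordinate goes 3, 6, 12, 24, 48, 96 → 192 (×2 each step).
Second coordinate: alternating steps +7, −8, +7, −8, …; 40, 47, 39, 46, 38, 45 → 37.
Third coordinate: -3, 1, 7, 15, 25, 37 → 51 (differences are 4, 6, 8, … (increasing by 2 each time)).
Putting it together: [192; 37; 51].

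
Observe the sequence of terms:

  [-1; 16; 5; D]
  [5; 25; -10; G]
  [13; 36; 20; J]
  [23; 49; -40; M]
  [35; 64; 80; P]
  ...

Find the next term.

For the first slot, differences are 6, 8, 10, … (increasing by 2 each time): -1, 5, 13, 23, 35 → 49.
Second slot goes 16, 25, 36, 49, 64 → 81 (perfect squares: 4², 5², 6², …).
For the third slot, ×(-2) each step: 5, -10, 20, -40, 80 → -160.
Letter — letters move forward 3 places in the alphabet: D, G, J, M, P → S.
Combining the parts gives [49; 81; -160; S].

[49; 81; -160; S]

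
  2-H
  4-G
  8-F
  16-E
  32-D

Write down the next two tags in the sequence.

For the first component, ×2 each step: 2, 4, 8, 16, 32 → 64 → 128.
Letter: letters move back 1 place in the alphabet; H, G, F, E, D → C → B.
So the next two tags are 64-C and 128-B.

64-C then 128-B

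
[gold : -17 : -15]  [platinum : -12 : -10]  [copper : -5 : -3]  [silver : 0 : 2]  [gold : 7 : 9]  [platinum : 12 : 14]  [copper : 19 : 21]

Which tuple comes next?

Metal: repeats gold → platinum → copper → silver; gold, platinum, copper, silver, gold, platinum, copper → silver.
Second part: -17, -12, -5, 0, 7, 12, 19 → 24 (alternating steps +5, +7, +5, +7, …).
Third part goes -15, -10, -3, 2, 9, 14, 21 → 26 (always 2 more than the second part).
So the next tuple is [silver : 24 : 26].

[silver : 24 : 26]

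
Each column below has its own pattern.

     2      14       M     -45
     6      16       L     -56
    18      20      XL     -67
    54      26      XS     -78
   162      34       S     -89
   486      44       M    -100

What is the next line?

1458  56  L  -111

First component: ×3 each step, so 2, 6, 18, 54, 162, 486 → 1458.
Second component goes 14, 16, 20, 26, 34, 44 → 56 (differences are 2, 4, 6, … (increasing by 2 each time)).
Size: M, L, XL, XS, S, M → L (repeats M → L → XL → XS → S).
Fourth component: −11 each step, so -45, -56, -67, -78, -89, -100 → -111.
So the next line is 1458  56  L  -111.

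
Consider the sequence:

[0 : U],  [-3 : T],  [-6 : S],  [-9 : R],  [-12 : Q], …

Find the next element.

First part — −3 each step: 0, -3, -6, -9, -12 → -15.
Letter: letters move back 1 place in the alphabet; U, T, S, R, Q → P.
So the next element is [-15 : P].

[-15 : P]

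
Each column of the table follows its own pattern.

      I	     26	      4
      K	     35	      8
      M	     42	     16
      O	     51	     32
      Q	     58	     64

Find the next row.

Letter: letters move forward 2 places in the alphabet, so I, K, M, O, Q → S.
Second component goes 26, 35, 42, 51, 58 → 67 (alternating steps +9, +7, +9, +7, …).
For the third component, ×2 each step: 4, 8, 16, 32, 64 → 128.
Putting it together: S  67  128.

S  67  128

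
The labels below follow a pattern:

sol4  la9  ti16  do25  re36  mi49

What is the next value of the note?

fa

Note: runs through the solfège scale do→ti, so sol, la, ti, do, re, mi → fa.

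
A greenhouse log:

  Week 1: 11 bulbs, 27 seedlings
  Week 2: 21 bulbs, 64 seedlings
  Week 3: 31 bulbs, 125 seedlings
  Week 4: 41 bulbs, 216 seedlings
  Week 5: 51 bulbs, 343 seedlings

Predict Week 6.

Bulbs — +10 each step: 11, 21, 31, 41, 51 → 61.
Seedlings: perfect cubes: 3³, 4³, 5³, …, so 27, 64, 125, 216, 343 → 512.
Combining the parts gives 61 bulbs, 512 seedlings.

61 bulbs, 512 seedlings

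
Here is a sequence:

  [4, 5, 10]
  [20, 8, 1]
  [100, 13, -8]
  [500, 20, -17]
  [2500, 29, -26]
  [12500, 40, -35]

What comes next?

[62500, 53, -44]

First component — ×5 each step: 4, 20, 100, 500, 2500, 12500 → 62500.
Second component goes 5, 8, 13, 20, 29, 40 → 53 (differences are 3, 5, 7, … (increasing by 2 each time)).
Third component: 10, 1, -8, -17, -26, -35 → -44 (−9 each step).
Combining the parts gives [62500, 53, -44].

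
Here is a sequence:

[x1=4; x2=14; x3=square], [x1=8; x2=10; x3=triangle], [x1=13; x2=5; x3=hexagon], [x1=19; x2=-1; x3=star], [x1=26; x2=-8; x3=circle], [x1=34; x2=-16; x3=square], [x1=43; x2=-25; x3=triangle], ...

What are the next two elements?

X1 goes 4, 8, 13, 19, 26, 34, 43 → 53 → 64 (differences are 4, 5, 6, … (increasing by 1 each time)).
X2: together with the x1 always sums to 18; 14, 10, 5, -1, -8, -16, -25 → -35 → -46.
X3 goes square, triangle, hexagon, star, circle, square, triangle → hexagon → star (repeats square → triangle → hexagon → star → circle).
So the next two elements are [x1=53; x2=-35; x3=hexagon] and [x1=64; x2=-46; x3=star].

[x1=53; x2=-35; x3=hexagon], [x1=64; x2=-46; x3=star]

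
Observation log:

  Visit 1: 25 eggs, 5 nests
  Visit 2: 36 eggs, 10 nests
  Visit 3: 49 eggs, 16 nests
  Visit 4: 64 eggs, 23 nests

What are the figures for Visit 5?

Eggs — perfect squares: 5², 6², 7², …: 25, 36, 49, 64 → 81.
Nests goes 5, 10, 16, 23 → 31 (differences are 5, 6, 7, … (increasing by 1 each time)).
So the next line is 81 eggs, 31 nests.

81 eggs, 31 nests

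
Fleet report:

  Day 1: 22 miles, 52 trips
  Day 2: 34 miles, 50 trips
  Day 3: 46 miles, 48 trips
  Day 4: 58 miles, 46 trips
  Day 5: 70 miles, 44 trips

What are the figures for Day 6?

Miles: 22, 34, 46, 58, 70 → 82 (+12 each step).
Trips — −2 each step: 52, 50, 48, 46, 44 → 42.
Putting it together: 82 miles, 42 trips.

82 miles, 42 trips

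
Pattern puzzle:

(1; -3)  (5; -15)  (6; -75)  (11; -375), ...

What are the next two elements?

(17; -1875), (28; -9375)

First entry: each term is the sum of the two before it; 1, 5, 6, 11 → 17 → 28.
Second entry: ×5 each step, so -3, -15, -75, -375 → -1875 → -9375.
So the next two elements are (17; -1875) and (28; -9375).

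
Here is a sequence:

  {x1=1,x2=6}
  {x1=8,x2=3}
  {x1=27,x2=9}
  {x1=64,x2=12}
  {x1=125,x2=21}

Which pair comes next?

{x1=216,x2=33}

X1: perfect cubes: 1³, 2³, 3³, …; 1, 8, 27, 64, 125 → 216.
For the x2, each term is the sum of the two before it: 6, 3, 9, 12, 21 → 33.
So the next pair is {x1=216,x2=33}.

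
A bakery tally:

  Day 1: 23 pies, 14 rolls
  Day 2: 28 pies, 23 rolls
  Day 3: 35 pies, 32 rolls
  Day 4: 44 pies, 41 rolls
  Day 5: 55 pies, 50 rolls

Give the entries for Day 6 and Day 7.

Pies: differences are 5, 7, 9, … (increasing by 2 each time), so 23, 28, 35, 44, 55 → 68 → 83.
Rolls: +9 each step; 14, 23, 32, 41, 50 → 59 → 68.
So the next two lines are 68 pies, 59 rolls and 83 pies, 68 rolls.

68 pies, 59 rolls; 83 pies, 68 rolls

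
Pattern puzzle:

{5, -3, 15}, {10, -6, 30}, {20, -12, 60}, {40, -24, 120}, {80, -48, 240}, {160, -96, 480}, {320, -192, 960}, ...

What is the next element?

{640, -384, 1920}

First part: ×2 each step, so 5, 10, 20, 40, 80, 160, 320 → 640.
Second part: ×2 each step; -3, -6, -12, -24, -48, -96, -192 → -384.
Third part: 15, 30, 60, 120, 240, 480, 960 → 1920 (always 3 × the first part).
Combining the parts gives {640, -384, 1920}.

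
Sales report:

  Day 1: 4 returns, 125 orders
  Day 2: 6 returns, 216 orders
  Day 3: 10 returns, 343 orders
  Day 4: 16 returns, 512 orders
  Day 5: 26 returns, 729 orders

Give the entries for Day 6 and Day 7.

Returns — each term is the sum of the two before it: 4, 6, 10, 16, 26 → 42 → 68.
Orders: perfect cubes: 5³, 6³, 7³, …, so 125, 216, 343, 512, 729 → 1000 → 1331.
So the next two rows are 42 returns, 1000 orders and 68 returns, 1331 orders.

42 returns, 1000 orders; 68 returns, 1331 orders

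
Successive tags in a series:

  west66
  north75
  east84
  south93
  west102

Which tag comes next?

Direction: west, north, east, south, west → north (repeats west → north → east → south).
Second component: +9 each step, so 66, 75, 84, 93, 102 → 111.
Putting it together: north111.

north111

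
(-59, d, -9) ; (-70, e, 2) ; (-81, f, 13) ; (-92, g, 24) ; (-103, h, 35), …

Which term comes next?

(-114, i, 46)

First value: -59, -70, -81, -92, -103 → -114 (−11 each step).
Letter goes d, e, f, g, h → i (letters move forward 1 place in the alphabet).
Third value — +11 each step: -9, 2, 13, 24, 35 → 46.
So the next term is (-114, i, 46).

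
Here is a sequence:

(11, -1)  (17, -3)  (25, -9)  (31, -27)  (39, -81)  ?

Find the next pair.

(45, -243)

First component — alternating steps +6, +8, +6, +8, …: 11, 17, 25, 31, 39 → 45.
Second component: ×3 each step, so -1, -3, -9, -27, -81 → -243.
So the next pair is (45, -243).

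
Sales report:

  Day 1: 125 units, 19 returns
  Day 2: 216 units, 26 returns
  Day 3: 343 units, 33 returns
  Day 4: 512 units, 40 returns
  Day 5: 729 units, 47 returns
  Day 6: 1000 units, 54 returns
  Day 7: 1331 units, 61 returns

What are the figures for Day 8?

1728 units, 68 returns

Units: perfect cubes: 5³, 6³, 7³, …, so 125, 216, 343, 512, 729, 1000, 1331 → 1728.
Returns: 19, 26, 33, 40, 47, 54, 61 → 68 (+7 each step).
So the next row is 1728 units, 68 returns.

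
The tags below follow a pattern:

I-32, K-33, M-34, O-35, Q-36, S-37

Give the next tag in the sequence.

Letter: letters move forward 2 places in the alphabet, so I, K, M, O, Q, S → U.
For the second component, +1 each step: 32, 33, 34, 35, 36, 37 → 38.
So the next tag is U-38.

U-38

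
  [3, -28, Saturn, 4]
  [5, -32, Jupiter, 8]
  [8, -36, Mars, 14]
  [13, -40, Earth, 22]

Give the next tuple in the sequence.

[21, -44, Venus, 32]

First entry: each term is the sum of the two before it, so 3, 5, 8, 13 → 21.
Second entry: −4 each step; -28, -32, -36, -40 → -44.
Planet: runs backward through the planets Mercury→Neptune, so Saturn, Jupiter, Mars, Earth → Venus.
Fourth entry: 4, 8, 14, 22 → 32 (differences are 4, 6, 8, … (increasing by 2 each time)).
So the next tuple is [21, -44, Venus, 32].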